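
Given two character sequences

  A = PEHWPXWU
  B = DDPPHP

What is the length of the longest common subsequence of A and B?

3

Match P (A #1, B #4) → H (A #3, B #5) → P (A #5, B #6) — 3 characters in the same relative order in both. Since dp[8][6] = 3, nothing longer is possible.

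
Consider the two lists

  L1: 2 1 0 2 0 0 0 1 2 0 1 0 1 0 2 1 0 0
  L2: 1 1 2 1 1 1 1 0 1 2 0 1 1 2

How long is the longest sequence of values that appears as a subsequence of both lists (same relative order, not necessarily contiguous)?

One common subsequence of length 9: 2 (L1 #1, L2 #3); then 1 (L1 #2, L2 #7); then 0 (L1 #7, L2 #8); then 1 (L1 #8, L2 #9); then 2 (L1 #9, L2 #10); then 0 (L1 #10, L2 #11); then 1 (L1 #11, L2 #12); then 1 (L1 #13, L2 #13); then 2 (L1 #15, L2 #14). The LCS DP gives dp[18][14] = 9, so this is optimal.

9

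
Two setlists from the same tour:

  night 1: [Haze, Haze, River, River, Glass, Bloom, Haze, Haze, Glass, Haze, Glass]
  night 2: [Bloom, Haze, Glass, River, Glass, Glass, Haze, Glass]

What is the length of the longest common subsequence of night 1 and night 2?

6

Match Haze (night 1 #1, night 2 #2) → River (night 1 #4, night 2 #4) → Glass (night 1 #5, night 2 #5) → Glass (night 1 #9, night 2 #6) → Haze (night 1 #10, night 2 #7) → Glass (night 1 #11, night 2 #8) — 6 songs in the same relative order in both, and the DP table's final entry dp[11][8] is also 6, so no common subsequence is longer.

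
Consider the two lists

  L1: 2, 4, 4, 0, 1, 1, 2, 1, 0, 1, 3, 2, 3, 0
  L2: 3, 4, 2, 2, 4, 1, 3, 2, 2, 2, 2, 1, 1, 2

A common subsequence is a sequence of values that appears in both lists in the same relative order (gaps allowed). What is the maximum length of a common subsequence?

Match 2 at L1[1]=L2[4] → 4 at L1[3]=L2[5] → 1 at L1[5]=L2[6] → 2 at L1[7]=L2[11] → 1 at L1[8]=L2[12] → 1 at L1[10]=L2[13] → 2 at L1[12]=L2[14] — 7 values in the same relative order in both, and the DP table's final entry dp[14][14] is also 7, so no common subsequence is longer.

7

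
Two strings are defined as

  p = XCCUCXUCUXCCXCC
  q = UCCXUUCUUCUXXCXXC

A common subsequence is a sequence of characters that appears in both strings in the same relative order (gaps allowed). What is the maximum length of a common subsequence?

11

Taking C at p[2]=q[2], then C at p[3]=q[3], then U at p[4]=q[6], then C at p[5]=q[7], then U at p[7]=q[9], then C at p[8]=q[10], then U at p[9]=q[11], then X at p[10]=q[13], then C at p[11]=q[14], then X at p[13]=q[16], then C at p[15]=q[17] gives a common subsequence of length 11. The LCS DP gives dp[15][17] = 11, so this is optimal.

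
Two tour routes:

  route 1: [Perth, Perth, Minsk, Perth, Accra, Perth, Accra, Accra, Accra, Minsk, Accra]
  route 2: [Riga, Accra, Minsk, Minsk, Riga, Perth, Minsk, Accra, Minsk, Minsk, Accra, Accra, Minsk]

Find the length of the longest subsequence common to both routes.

One common subsequence of length 6: Perth (route 1 #2, route 2 #6), Minsk (route 1 #3, route 2 #7), Accra (route 1 #5, route 2 #8), Accra (route 1 #8, route 2 #11), Accra (route 1 #9, route 2 #12), Minsk (route 1 #10, route 2 #13). Since dp[11][13] = 6, nothing longer is possible.

6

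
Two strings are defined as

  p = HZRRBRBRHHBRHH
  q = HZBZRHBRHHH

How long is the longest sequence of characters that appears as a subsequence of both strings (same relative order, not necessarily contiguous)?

9

One common subsequence of length 9: H (p #1, q #1) → Z (p #2, q #2) → B (p #5, q #3) → R (p #6, q #5) → B (p #7, q #7) → R (p #8, q #8) → H (p #10, q #9) → H (p #13, q #10) → H (p #14, q #11). Since dp[14][11] = 9, nothing longer is possible.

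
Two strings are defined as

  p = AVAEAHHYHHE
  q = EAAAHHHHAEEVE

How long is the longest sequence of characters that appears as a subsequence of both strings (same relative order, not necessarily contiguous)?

Let dp[i][j] be the LCS length of the first i characters of p and the first j characters of q. dp[i][j] = dp[i-1][j-1]+1 when the i-th and j-th characters match, else max(dp[i-1][j], dp[i][j-1]).
    ·  E  A  A  A  H  H  H  H  A  E  E  V  E
 ·  0  0  0  0  0  0  0  0  0  0  0  0  0  0
 A  0  0  1  1  1  1  1  1  1  1  1  1  1  1
 V  0  0  1  1  1  1  1  1  1  1  1  1  2  2
 A  0  0  1  2  2  2  2  2  2  2  2  2  2  2
 E  0  1  1  2  2  2  2  2  2  2  3  3  3  3
 A  0  1  2  2  3  3  3  3  3  3  3  3  3  3
 H  0  1  2  2  3  4  4  4  4  4  4  4  4  4
 H  0  1  2  2  3  4  5  5  5  5  5  5  5  5
 Y  0  1  2  2  3  4  5  5  5  5  5  5  5  5
 H  0  1  2  2  3  4  5  6  6  6  6  6  6  6
 H  0  1  2  2  3  4  5  6  7  7  7  7  7  7
 E  0  1  2  2  3  4  5  6  7  7  8  8  8  8
dp[11][13] = 8. One LCS (by backtracking along matches): AAAHHHHE.

8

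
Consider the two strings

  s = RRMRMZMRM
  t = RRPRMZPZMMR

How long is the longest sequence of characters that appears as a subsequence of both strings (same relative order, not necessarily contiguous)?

Pick R at s[1]=t[1], then R at s[2]=t[2], then R at s[4]=t[4], then M at s[5]=t[5], then Z at s[6]=t[8], then M at s[7]=t[10], then R at s[8]=t[11]; all 7 characters appear in both, in order. dp[9][11] = 7 confirms this is the maximum.

7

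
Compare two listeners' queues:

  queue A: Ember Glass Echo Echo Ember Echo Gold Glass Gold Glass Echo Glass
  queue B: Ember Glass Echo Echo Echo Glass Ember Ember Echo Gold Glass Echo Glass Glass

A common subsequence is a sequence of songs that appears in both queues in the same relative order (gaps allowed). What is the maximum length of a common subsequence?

10

Match Ember at queue A[1]=queue B[1] → Glass at queue A[2]=queue B[2] → Echo at queue A[3]=queue B[4] → Echo at queue A[4]=queue B[5] → Ember at queue A[5]=queue B[8] → Echo at queue A[6]=queue B[9] → Gold at queue A[7]=queue B[10] → Glass at queue A[8]=queue B[11] → Glass at queue A[10]=queue B[13] → Glass at queue A[12]=queue B[14] — 10 songs in the same relative order in both. The LCS DP gives dp[12][14] = 10, so this is optimal.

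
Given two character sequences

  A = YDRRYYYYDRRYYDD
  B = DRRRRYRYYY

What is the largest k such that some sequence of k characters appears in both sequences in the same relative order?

7

Match D [2,1] → R [3,4] → R [4,5] → Y [5,6] → Y [8,8] → Y [12,9] → Y [13,10] — 7 characters in the same relative order in both. Since dp[15][10] = 7, nothing longer is possible.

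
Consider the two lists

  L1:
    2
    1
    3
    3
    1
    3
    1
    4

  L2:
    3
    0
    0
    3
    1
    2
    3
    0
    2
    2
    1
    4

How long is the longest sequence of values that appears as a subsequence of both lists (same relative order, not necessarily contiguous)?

6

Taking 3 (L1 #3, L2 #1) → 3 (L1 #4, L2 #4) → 1 (L1 #5, L2 #5) → 3 (L1 #6, L2 #7) → 1 (L1 #7, L2 #11) → 4 (L1 #8, L2 #12) gives a common subsequence of length 6. Since dp[8][12] = 6, nothing longer is possible.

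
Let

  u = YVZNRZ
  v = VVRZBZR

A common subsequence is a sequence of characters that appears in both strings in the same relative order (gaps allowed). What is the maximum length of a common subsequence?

Match V [2,2], then Z [3,6], then R [5,7] — 3 characters in the same relative order in both, and the DP table's final entry dp[6][7] is also 3, so no common subsequence is longer.

3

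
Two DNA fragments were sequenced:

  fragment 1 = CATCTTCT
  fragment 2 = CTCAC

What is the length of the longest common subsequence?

4

Taking C at fragment 1[1]=fragment 2[1] → T at fragment 1[3]=fragment 2[2] → C at fragment 1[4]=fragment 2[3] → C at fragment 1[7]=fragment 2[5] gives a common subsequence of length 4, and the DP table's final entry dp[8][5] is also 4, so no common subsequence is longer.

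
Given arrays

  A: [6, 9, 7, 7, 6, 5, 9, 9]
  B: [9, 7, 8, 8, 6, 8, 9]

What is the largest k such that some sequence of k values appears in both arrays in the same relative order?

One common subsequence of length 4: 9 at A[2]=B[1]; then 7 at A[3]=B[2]; then 6 at A[5]=B[5]; then 9 at A[8]=B[7]. dp[8][7] = 4 confirms this is the maximum.

4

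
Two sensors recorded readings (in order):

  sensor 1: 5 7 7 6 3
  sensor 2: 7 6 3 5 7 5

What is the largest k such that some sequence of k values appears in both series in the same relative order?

Let dp[i][j] be the LCS length of the first i values of sensor 1 and the first j values of sensor 2. dp[i][j] = dp[i-1][j-1]+1 when the i-th and j-th values match, else max(dp[i-1][j], dp[i][j-1]).
    ·  7  6  3  5  7  5
 ·  0  0  0  0  0  0  0
 5  0  0  0  0  1  1  1
 7  0  1  1  1  1  2  2
 7  0  1  1  1  1  2  2
 6  0  1  2  2  2  2  2
 3  0  1  2  3  3  3  3
dp[5][6] = 3. One LCS (by backtracking along matches): 7, 6, 3.

3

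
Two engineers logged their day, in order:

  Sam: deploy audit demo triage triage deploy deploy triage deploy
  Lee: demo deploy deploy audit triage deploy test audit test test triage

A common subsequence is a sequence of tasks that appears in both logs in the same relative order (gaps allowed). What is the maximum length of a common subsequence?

Taking deploy (Sam #1, Lee #3) → audit (Sam #2, Lee #4) → triage (Sam #5, Lee #5) → deploy (Sam #6, Lee #6) → triage (Sam #8, Lee #11) gives a common subsequence of length 5, and the DP table's final entry dp[9][11] is also 5, so no common subsequence is longer.

5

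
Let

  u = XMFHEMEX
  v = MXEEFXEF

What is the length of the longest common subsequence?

4

Match X at u[1]=v[2], then E at u[5]=v[3], then E at u[7]=v[4], then X at u[8]=v[6] — 4 characters in the same relative order in both. dp[8][8] = 4 confirms this is the maximum.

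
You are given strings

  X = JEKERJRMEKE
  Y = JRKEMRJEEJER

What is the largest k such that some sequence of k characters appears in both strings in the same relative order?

Let dp[i][j] be the LCS length of the first i characters of X and the first j characters of Y. dp[i][j] = dp[i-1][j-1]+1 when the i-th and j-th characters match, else max(dp[i-1][j], dp[i][j-1]).
    ·  J  R  K  E  M  R  J  E  E  J  E  R
 ·  0  0  0  0  0  0  0  0  0  0  0  0  0
 J  0  1  1  1  1  1  1  1  1  1  1  1  1
 E  0  1  1  1  2  2  2  2  2  2  2  2  2
 K  0  1  1  2  2  2  2  2  2  2  2  2  2
 E  0  1  1  2  3  3  3  3  3  3  3  3  3
 R  0  1  2  2  3  3  4  4  4  4  4  4  4
 J  0  1  2  2  3  3  4  5  5  5  5  5  5
 R  0  1  2  2  3  3  4  5  5  5  5  5  6
 M  0  1  2  2  3  4  4  5  5  5  5  5  6
 E  0  1  2  2  3  4  4  5  6  6  6  6  6
 K  0  1  2  3  3  4  4  5  6  6  6  6  6
 E  0  1  2  3  4  4  4  5  6  7  7  7  7
dp[11][12] = 7. One LCS (by backtracking along matches): JKERJEE.

7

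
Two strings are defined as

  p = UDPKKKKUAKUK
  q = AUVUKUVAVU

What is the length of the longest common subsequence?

Pick U (p #1, q #4), then K (p #7, q #5), then U (p #8, q #6), then A (p #9, q #8), then U (p #11, q #10); all 5 characters appear in both, in order. dp[12][10] = 5 confirms this is the maximum.

5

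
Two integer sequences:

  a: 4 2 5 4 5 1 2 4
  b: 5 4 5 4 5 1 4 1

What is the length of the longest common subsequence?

6

Let dp[i][j] be the LCS length of the first i values of a and the first j values of b. dp[i][j] = dp[i-1][j-1]+1 when the i-th and j-th values match, else max(dp[i-1][j], dp[i][j-1]).
    ·  5  4  5  4  5  1  4  1
 ·  0  0  0  0  0  0  0  0  0
 4  0  0  1  1  1  1  1  1  1
 2  0  0  1  1  1  1  1  1  1
 5  0  1  1  2  2  2  2  2  2
 4  0  1  2  2  3  3  3  3  3
 5  0  1  2  3  3  4  4  4  4
 1  0  1  2  3  3  4  5  5  5
 2  0  1  2  3  3  4  5  5  5
 4  0  1  2  3  4  4  5  6  6
dp[8][8] = 6. One LCS (by backtracking along matches): 4, 5, 4, 5, 1, 4.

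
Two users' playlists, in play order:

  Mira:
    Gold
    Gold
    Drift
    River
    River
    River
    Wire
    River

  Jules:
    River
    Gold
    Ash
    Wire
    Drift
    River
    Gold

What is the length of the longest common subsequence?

3

Pick Gold at Mira[1]=Jules[2], then Drift at Mira[3]=Jules[5], then River at Mira[4]=Jules[6]; all 3 songs appear in both, in order, and the DP table's final entry dp[8][7] is also 3, so no common subsequence is longer.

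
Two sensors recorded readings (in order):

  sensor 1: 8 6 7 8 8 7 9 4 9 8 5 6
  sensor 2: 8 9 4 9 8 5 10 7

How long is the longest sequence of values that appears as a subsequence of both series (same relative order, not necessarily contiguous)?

One common subsequence of length 6: 8 (sensor 1 #5, sensor 2 #1), then 9 (sensor 1 #7, sensor 2 #2), then 4 (sensor 1 #8, sensor 2 #3), then 9 (sensor 1 #9, sensor 2 #4), then 8 (sensor 1 #10, sensor 2 #5), then 5 (sensor 1 #11, sensor 2 #6). dp[12][8] = 6 confirms this is the maximum.

6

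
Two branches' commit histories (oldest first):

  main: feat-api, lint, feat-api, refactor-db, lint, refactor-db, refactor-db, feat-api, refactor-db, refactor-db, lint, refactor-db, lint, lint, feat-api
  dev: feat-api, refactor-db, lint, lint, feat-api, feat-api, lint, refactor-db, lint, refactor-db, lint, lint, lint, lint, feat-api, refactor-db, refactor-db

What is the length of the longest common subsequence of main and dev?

10

Taking feat-api (main #1, dev #1), then lint (main #2, dev #4), then feat-api (main #3, dev #6), then refactor-db (main #4, dev #8), then lint (main #5, dev #9), then refactor-db (main #6, dev #10), then lint (main #11, dev #12), then lint (main #13, dev #13), then lint (main #14, dev #14), then feat-api (main #15, dev #15) gives a common subsequence of length 10. dp[15][17] = 10 confirms this is the maximum.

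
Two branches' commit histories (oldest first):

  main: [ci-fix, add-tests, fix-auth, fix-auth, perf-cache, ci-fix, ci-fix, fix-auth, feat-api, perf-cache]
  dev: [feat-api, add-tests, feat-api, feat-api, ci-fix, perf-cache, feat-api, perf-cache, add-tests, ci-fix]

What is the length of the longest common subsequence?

Taking ci-fix (main #1, dev #5), perf-cache (main #5, dev #6), feat-api (main #9, dev #7), perf-cache (main #10, dev #8) gives a common subsequence of length 4. The LCS DP gives dp[10][10] = 4, so this is optimal.

4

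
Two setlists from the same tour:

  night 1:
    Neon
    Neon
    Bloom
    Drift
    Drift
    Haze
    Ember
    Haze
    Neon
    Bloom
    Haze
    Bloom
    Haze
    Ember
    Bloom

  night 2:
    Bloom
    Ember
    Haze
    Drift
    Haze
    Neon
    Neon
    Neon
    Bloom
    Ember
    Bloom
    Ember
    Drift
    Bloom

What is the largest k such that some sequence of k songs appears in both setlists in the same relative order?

Match Bloom (night 1 #3, night 2 #1), Drift (night 1 #5, night 2 #4), Haze (night 1 #6, night 2 #5), Neon (night 1 #9, night 2 #8), Bloom (night 1 #10, night 2 #9), Bloom (night 1 #12, night 2 #11), Ember (night 1 #14, night 2 #12), Bloom (night 1 #15, night 2 #14) — 8 songs in the same relative order in both. The LCS DP gives dp[15][14] = 8, so this is optimal.

8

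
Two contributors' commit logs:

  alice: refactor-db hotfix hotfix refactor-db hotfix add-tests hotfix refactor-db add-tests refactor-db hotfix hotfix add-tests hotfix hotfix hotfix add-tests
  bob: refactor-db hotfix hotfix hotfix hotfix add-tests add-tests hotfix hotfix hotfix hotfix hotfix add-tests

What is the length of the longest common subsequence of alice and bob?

12

One common subsequence of length 12: refactor-db [1,1], hotfix [2,3], hotfix [3,4], hotfix [5,5], add-tests [6,6], add-tests [9,7], hotfix [11,8], hotfix [12,9], hotfix [14,10], hotfix [15,11], hotfix [16,12], add-tests [17,13]. dp[17][13] = 12 confirms this is the maximum.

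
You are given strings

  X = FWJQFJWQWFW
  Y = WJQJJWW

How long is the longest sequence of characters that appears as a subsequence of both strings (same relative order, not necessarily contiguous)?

Let dp[i][j] be the LCS length of the first i characters of X and the first j characters of Y. dp[i][j] = dp[i-1][j-1]+1 when the i-th and j-th characters match, else max(dp[i-1][j], dp[i][j-1]).
    ·  W  J  Q  J  J  W  W
 ·  0  0  0  0  0  0  0  0
 F  0  0  0  0  0  0  0  0
 W  0  1  1  1  1  1  1  1
 J  0  1  2  2  2  2  2  2
 Q  0  1  2  3  3  3  3  3
 F  0  1  2  3  3  3  3  3
 J  0  1  2  3  4  4  4  4
 W  0  1  2  3  4  4  5  5
 Q  0  1  2  3  4  4  5  5
 W  0  1  2  3  4  4  5  6
 F  0  1  2  3  4  4  5  6
 W  0  1  2  3  4  4  5  6
dp[11][7] = 6. One LCS (by backtracking along matches): WJQJWW.

6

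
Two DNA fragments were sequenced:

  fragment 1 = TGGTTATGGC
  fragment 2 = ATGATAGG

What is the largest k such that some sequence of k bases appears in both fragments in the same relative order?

6

One common subsequence of length 6: T at fragment 1[1]=fragment 2[2], then G at fragment 1[2]=fragment 2[3], then T at fragment 1[5]=fragment 2[5], then A at fragment 1[6]=fragment 2[6], then G at fragment 1[8]=fragment 2[7], then G at fragment 1[9]=fragment 2[8]. The LCS DP gives dp[10][8] = 6, so this is optimal.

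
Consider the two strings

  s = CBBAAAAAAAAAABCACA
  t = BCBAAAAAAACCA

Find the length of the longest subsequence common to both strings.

Taking C (s #1, t #2); then B (s #3, t #3); then A (s #7, t #4); then A (s #8, t #5); then A (s #9, t #6); then A (s #10, t #7); then A (s #11, t #8); then A (s #12, t #9); then A (s #13, t #10); then C (s #15, t #11); then C (s #17, t #12); then A (s #18, t #13) gives a common subsequence of length 12. Since dp[18][13] = 12, nothing longer is possible.

12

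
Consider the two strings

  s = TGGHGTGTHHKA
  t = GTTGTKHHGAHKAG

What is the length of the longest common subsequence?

Pick T at s[1]=t[2], then T at s[6]=t[3], then G at s[7]=t[4], then T at s[8]=t[5], then H at s[9]=t[8], then H at s[10]=t[11], then K at s[11]=t[12], then A at s[12]=t[13]; all 8 characters appear in both, in order. Since dp[12][14] = 8, nothing longer is possible.

8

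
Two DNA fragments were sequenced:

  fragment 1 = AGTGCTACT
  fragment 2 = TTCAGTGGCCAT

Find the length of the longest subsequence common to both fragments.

7

Let dp[i][j] be the LCS length of the first i bases of fragment 1 and the first j bases of fragment 2. dp[i][j] = dp[i-1][j-1]+1 when the i-th and j-th bases match, else max(dp[i-1][j], dp[i][j-1]).
    ·  T  T  C  A  G  T  G  G  C  C  A  T
 ·  0  0  0  0  0  0  0  0  0  0  0  0  0
 A  0  0  0  0  1  1  1  1  1  1  1  1  1
 G  0  0  0  0  1  2  2  2  2  2  2  2  2
 T  0  1  1  1  1  2  3  3  3  3  3  3  3
 G  0  1  1  1  1  2  3  4  4  4  4  4  4
 C  0  1  1  2  2  2  3  4  4  5  5  5  5
 T  0  1  2  2  2  2  3  4  4  5  5  5  6
 A  0  1  2  2  3  3  3  4  4  5  5  6  6
 C  0  1  2  3  3  3  3  4  4  5  6  6  6
 T  0  1  2  3  3  3  4  4  4  5  6  6  7
dp[9][12] = 7. One LCS (by backtracking along matches): AGTGCAT.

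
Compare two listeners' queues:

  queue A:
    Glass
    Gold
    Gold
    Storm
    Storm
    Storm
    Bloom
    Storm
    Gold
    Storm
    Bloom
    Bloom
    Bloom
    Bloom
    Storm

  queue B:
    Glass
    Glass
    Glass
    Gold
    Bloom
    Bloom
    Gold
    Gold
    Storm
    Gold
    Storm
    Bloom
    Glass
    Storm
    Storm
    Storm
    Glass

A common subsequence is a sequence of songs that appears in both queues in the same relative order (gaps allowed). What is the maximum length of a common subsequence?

9

Pick Glass (queue A #1, queue B #3), Gold (queue A #2, queue B #7), Gold (queue A #3, queue B #8), Storm (queue A #4, queue B #9), Storm (queue A #6, queue B #11), Bloom (queue A #7, queue B #12), Storm (queue A #8, queue B #14), Storm (queue A #10, queue B #15), Storm (queue A #15, queue B #16); all 9 songs appear in both, in order. Since dp[15][17] = 9, nothing longer is possible.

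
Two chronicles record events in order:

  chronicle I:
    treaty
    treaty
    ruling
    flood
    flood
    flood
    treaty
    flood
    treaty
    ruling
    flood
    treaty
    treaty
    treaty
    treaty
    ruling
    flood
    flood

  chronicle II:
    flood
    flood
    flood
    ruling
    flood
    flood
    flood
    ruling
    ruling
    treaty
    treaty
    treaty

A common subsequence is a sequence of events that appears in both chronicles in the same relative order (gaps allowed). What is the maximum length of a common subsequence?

8

Taking ruling at chronicle I[3]=chronicle II[4], then flood at chronicle I[4]=chronicle II[5], then flood at chronicle I[5]=chronicle II[6], then flood at chronicle I[6]=chronicle II[7], then ruling at chronicle I[10]=chronicle II[9], then treaty at chronicle I[13]=chronicle II[10], then treaty at chronicle I[14]=chronicle II[11], then treaty at chronicle I[15]=chronicle II[12] gives a common subsequence of length 8. Since dp[18][12] = 8, nothing longer is possible.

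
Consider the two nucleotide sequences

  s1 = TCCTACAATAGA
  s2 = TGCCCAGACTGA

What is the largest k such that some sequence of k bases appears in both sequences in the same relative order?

9

One common subsequence of length 9: T (s1 #1, s2 #1), then C (s1 #2, s2 #3), then C (s1 #3, s2 #4), then C (s1 #6, s2 #5), then A (s1 #7, s2 #6), then A (s1 #8, s2 #8), then T (s1 #9, s2 #10), then G (s1 #11, s2 #11), then A (s1 #12, s2 #12). The LCS DP gives dp[12][12] = 9, so this is optimal.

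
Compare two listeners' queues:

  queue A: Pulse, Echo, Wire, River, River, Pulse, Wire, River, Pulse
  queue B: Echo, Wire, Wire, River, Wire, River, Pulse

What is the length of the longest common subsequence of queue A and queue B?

6

Match Echo (queue A #2, queue B #1); then Wire (queue A #3, queue B #3); then River (queue A #5, queue B #4); then Wire (queue A #7, queue B #5); then River (queue A #8, queue B #6); then Pulse (queue A #9, queue B #7) — 6 songs in the same relative order in both. dp[9][7] = 6 confirms this is the maximum.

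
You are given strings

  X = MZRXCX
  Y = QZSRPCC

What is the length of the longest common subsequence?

3

Let dp[i][j] be the LCS length of the first i characters of X and the first j characters of Y. dp[i][j] = dp[i-1][j-1]+1 when the i-th and j-th characters match, else max(dp[i-1][j], dp[i][j-1]).
    ·  Q  Z  S  R  P  C  C
 ·  0  0  0  0  0  0  0  0
 M  0  0  0  0  0  0  0  0
 Z  0  0  1  1  1  1  1  1
 R  0  0  1  1  2  2  2  2
 X  0  0  1  1  2  2  2  2
 C  0  0  1  1  2  2  3  3
 X  0  0  1  1  2  2  3  3
dp[6][7] = 3. One LCS (by backtracking along matches): ZRC.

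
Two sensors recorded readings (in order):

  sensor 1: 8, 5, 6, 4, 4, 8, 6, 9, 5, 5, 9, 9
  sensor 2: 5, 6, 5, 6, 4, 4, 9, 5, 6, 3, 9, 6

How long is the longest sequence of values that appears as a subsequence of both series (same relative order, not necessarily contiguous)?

Pick 5 [2,3] → 6 [3,4] → 4 [4,5] → 4 [5,6] → 9 [8,7] → 5 [9,8] → 9 [11,11]; all 7 values appear in both, in order. dp[12][12] = 7 confirms this is the maximum.

7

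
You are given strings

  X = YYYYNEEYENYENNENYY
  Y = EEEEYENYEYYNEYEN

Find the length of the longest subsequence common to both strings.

One common subsequence of length 10: E (X #6, Y #3); then E (X #7, Y #4); then Y (X #8, Y #5); then E (X #9, Y #6); then N (X #10, Y #7); then Y (X #11, Y #8); then E (X #12, Y #9); then N (X #13, Y #12); then E (X #15, Y #15); then N (X #16, Y #16). Since dp[18][16] = 10, nothing longer is possible.

10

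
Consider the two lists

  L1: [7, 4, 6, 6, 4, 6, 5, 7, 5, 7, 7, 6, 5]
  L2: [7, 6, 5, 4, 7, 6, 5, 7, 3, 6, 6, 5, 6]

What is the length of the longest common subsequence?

Taking 7 [1,1], then 6 [3,2], then 4 [5,4], then 6 [6,6], then 5 [7,7], then 7 [8,8], then 5 [9,12], then 6 [12,13] gives a common subsequence of length 8. dp[13][13] = 8 confirms this is the maximum.

8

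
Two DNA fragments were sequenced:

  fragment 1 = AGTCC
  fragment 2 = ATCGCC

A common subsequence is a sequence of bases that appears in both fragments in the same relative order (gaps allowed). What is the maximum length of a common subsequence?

Match A (fragment 1 #1, fragment 2 #1); then G (fragment 1 #2, fragment 2 #4); then C (fragment 1 #4, fragment 2 #5); then C (fragment 1 #5, fragment 2 #6) — 4 bases in the same relative order in both. Since dp[5][6] = 4, nothing longer is possible.

4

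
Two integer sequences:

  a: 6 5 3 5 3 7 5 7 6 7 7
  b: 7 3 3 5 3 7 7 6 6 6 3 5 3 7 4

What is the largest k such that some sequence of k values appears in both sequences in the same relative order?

7

Taking 3 (a #3, b #3), then 5 (a #4, b #4), then 3 (a #5, b #5), then 7 (a #6, b #6), then 7 (a #8, b #7), then 6 (a #9, b #10), then 7 (a #10, b #14) gives a common subsequence of length 7, and the DP table's final entry dp[11][15] is also 7, so no common subsequence is longer.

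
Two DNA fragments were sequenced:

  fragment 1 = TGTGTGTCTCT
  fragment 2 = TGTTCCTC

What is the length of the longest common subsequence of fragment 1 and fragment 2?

Taking T at fragment 1[1]=fragment 2[1], G at fragment 1[2]=fragment 2[2], T at fragment 1[3]=fragment 2[3], T at fragment 1[5]=fragment 2[4], C at fragment 1[8]=fragment 2[6], T at fragment 1[9]=fragment 2[7], C at fragment 1[10]=fragment 2[8] gives a common subsequence of length 7, and the DP table's final entry dp[11][8] is also 7, so no common subsequence is longer.

7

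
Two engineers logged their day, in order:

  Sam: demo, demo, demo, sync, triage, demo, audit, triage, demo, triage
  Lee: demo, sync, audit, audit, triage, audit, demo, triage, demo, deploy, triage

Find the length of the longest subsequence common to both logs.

7

Pick demo (Sam #3, Lee #1); then sync (Sam #4, Lee #2); then triage (Sam #5, Lee #5); then demo (Sam #6, Lee #7); then triage (Sam #8, Lee #8); then demo (Sam #9, Lee #9); then triage (Sam #10, Lee #11); all 7 tasks appear in both, in order. Since dp[10][11] = 7, nothing longer is possible.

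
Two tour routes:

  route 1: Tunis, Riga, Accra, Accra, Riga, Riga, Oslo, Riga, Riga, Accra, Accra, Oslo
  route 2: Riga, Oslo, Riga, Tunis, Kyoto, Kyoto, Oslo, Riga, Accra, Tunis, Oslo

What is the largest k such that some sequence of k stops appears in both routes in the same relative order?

6

One common subsequence of length 6: Riga at route 1[2]=route 2[1], then Riga at route 1[5]=route 2[3], then Oslo at route 1[7]=route 2[7], then Riga at route 1[9]=route 2[8], then Accra at route 1[10]=route 2[9], then Oslo at route 1[12]=route 2[11]. dp[12][11] = 6 confirms this is the maximum.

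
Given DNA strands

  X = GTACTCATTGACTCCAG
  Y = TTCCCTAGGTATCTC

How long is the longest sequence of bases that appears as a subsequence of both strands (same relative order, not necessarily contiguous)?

9

Match T (X #2, Y #2) → C (X #4, Y #5) → T (X #5, Y #6) → A (X #7, Y #7) → T (X #8, Y #10) → T (X #9, Y #12) → C (X #12, Y #13) → T (X #13, Y #14) → C (X #15, Y #15) — 9 bases in the same relative order in both. The LCS DP gives dp[17][15] = 9, so this is optimal.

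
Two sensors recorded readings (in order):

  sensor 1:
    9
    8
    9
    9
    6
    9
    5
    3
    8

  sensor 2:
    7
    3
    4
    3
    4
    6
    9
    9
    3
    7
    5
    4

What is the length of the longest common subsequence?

3

Let dp[i][j] be the LCS length of the first i values of sensor 1 and the first j values of sensor 2. dp[i][j] = dp[i-1][j-1]+1 when the i-th and j-th values match, else max(dp[i-1][j], dp[i][j-1]).
    ·  7  3  4  3  4  6  9  9  3  7  5  4
 ·  0  0  0  0  0  0  0  0  0  0  0  0  0
 9  0  0  0  0  0  0  0  1  1  1  1  1  1
 8  0  0  0  0  0  0  0  1  1  1  1  1  1
 9  0  0  0  0  0  0  0  1  2  2  2  2  2
 9  0  0  0  0  0  0  0  1  2  2  2  2  2
 6  0  0  0  0  0  0  1  1  2  2  2  2  2
 9  0  0  0  0  0  0  1  2  2  2  2  2  2
 5  0  0  0  0  0  0  1  2  2  2  2  3  3
 3  0  0  1  1  1  1  1  2  2  3  3  3  3
 8  0  0  1  1  1  1  1  2  2  3  3  3  3
dp[9][12] = 3. One LCS (by backtracking along matches): 9, 9, 5.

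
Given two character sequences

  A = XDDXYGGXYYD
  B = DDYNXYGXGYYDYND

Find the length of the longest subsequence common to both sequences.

9

Pick D at A[2]=B[1], then D at A[3]=B[2], then X at A[4]=B[5], then Y at A[5]=B[6], then G at A[6]=B[7], then G at A[7]=B[9], then Y at A[9]=B[11], then Y at A[10]=B[13], then D at A[11]=B[15]; all 9 characters appear in both, in order. Since dp[11][15] = 9, nothing longer is possible.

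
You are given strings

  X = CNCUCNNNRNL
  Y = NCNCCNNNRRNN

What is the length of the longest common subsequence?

9

One common subsequence of length 9: C (X #1, Y #2) → N (X #2, Y #3) → C (X #3, Y #4) → C (X #5, Y #5) → N (X #6, Y #6) → N (X #7, Y #7) → N (X #8, Y #8) → R (X #9, Y #10) → N (X #10, Y #12). Since dp[11][12] = 9, nothing longer is possible.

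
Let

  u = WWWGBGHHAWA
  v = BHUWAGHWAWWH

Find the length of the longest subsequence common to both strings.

5

Let dp[i][j] be the LCS length of the first i characters of u and the first j characters of v. dp[i][j] = dp[i-1][j-1]+1 when the i-th and j-th characters match, else max(dp[i-1][j], dp[i][j-1]).
    ·  B  H  U  W  A  G  H  W  A  W  W  H
 ·  0  0  0  0  0  0  0  0  0  0  0  0  0
 W  0  0  0  0  1  1  1  1  1  1  1  1  1
 W  0  0  0  0  1  1  1  1  2  2  2  2  2
 W  0  0  0  0  1  1  1  1  2  2  3  3  3
 G  0  0  0  0  1  1  2  2  2  2  3  3  3
 B  0  1  1  1  1  1  2  2  2  2  3  3  3
 G  0  1  1  1  1  1  2  2  2  2  3  3  3
 H  0  1  2  2  2  2  2  3  3  3  3  3  4
 H  0  1  2  2  2  2  2  3  3  3  3  3  4
 A  0  1  2  2  2  3  3  3  3  4  4  4  4
 W  0  1  2  2  3  3  3  3  4  4  5  5  5
 A  0  1  2  2  3  4  4  4  4  5  5  5  5
dp[11][12] = 5. One LCS (by backtracking along matches): WGHAW.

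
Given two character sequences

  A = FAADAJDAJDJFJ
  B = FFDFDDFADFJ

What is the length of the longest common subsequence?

7

One common subsequence of length 7: F at A[1]=B[4], then D at A[4]=B[5], then D at A[7]=B[6], then A at A[8]=B[8], then D at A[10]=B[9], then F at A[12]=B[10], then J at A[13]=B[11]. dp[13][11] = 7 confirms this is the maximum.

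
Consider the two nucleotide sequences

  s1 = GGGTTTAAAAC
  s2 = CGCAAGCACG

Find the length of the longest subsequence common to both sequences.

5

Let dp[i][j] be the LCS length of the first i bases of s1 and the first j bases of s2. dp[i][j] = dp[i-1][j-1]+1 when the i-th and j-th bases match, else max(dp[i-1][j], dp[i][j-1]).
    ·  C  G  C  A  A  G  C  A  C  G
 ·  0  0  0  0  0  0  0  0  0  0  0
 G  0  0  1  1  1  1  1  1  1  1  1
 G  0  0  1  1  1  1  2  2  2  2  2
 G  0  0  1  1  1  1  2  2  2  2  3
 T  0  0  1  1  1  1  2  2  2  2  3
 T  0  0  1  1  1  1  2  2  2  2  3
 T  0  0  1  1  1  1  2  2  2  2  3
 A  0  0  1  1  2  2  2  2  3  3  3
 A  0  0  1  1  2  3  3  3  3  3  3
 A  0  0  1  1  2  3  3  3  4  4  4
 A  0  0  1  1  2  3  3  3  4  4  4
 C  0  1  1  2  2  3  3  4  4  5  5
dp[11][10] = 5. One LCS (by backtracking along matches): GAAAC.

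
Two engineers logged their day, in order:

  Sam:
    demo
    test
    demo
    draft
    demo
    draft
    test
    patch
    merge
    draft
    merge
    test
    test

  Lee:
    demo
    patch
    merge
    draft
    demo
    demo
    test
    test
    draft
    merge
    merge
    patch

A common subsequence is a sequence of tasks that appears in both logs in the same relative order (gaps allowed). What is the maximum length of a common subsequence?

6

One common subsequence of length 6: demo at Sam[1]=Lee[1], demo at Sam[3]=Lee[5], demo at Sam[5]=Lee[6], draft at Sam[6]=Lee[9], merge at Sam[9]=Lee[10], merge at Sam[11]=Lee[11], and the DP table's final entry dp[13][12] is also 6, so no common subsequence is longer.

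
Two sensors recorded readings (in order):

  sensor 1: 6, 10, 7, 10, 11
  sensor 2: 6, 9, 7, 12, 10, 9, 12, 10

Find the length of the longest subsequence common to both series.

3

Taking 6 at sensor 1[1]=sensor 2[1], 10 at sensor 1[2]=sensor 2[5], 10 at sensor 1[4]=sensor 2[8] gives a common subsequence of length 3. Since dp[5][8] = 3, nothing longer is possible.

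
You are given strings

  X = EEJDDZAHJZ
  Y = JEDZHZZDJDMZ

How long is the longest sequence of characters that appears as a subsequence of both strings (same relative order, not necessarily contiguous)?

6

Match E (X #2, Y #2); then D (X #5, Y #3); then Z (X #6, Y #4); then H (X #8, Y #5); then J (X #9, Y #9); then Z (X #10, Y #12) — 6 characters in the same relative order in both. The LCS DP gives dp[10][12] = 6, so this is optimal.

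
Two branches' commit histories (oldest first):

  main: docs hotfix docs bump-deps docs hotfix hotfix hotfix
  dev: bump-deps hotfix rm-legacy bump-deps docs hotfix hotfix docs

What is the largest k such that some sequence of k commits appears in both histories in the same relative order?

Pick hotfix (main #2, dev #2), bump-deps (main #4, dev #4), docs (main #5, dev #5), hotfix (main #6, dev #6), hotfix (main #7, dev #7); all 5 commits appear in both, in order. Since dp[8][8] = 5, nothing longer is possible.

5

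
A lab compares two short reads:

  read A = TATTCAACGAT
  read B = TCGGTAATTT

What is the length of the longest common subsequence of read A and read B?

5

Taking T (read A #1, read B #5), A (read A #2, read B #7), T (read A #3, read B #8), T (read A #4, read B #9), T (read A #11, read B #10) gives a common subsequence of length 5. dp[11][10] = 5 confirms this is the maximum.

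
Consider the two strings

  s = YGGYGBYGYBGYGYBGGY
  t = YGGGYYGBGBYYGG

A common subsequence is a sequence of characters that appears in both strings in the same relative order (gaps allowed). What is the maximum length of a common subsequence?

12

Pick Y [1,1]; then G [2,3]; then G [3,4]; then Y [4,6]; then G [5,7]; then B [6,8]; then G [8,9]; then B [10,10]; then Y [12,11]; then Y [14,12]; then G [16,13]; then G [17,14]; all 12 characters appear in both, in order. Since dp[18][14] = 12, nothing longer is possible.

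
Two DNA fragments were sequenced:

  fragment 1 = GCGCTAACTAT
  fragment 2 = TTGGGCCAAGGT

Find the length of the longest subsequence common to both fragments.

Taking G (fragment 1 #1, fragment 2 #5), then C (fragment 1 #2, fragment 2 #6), then C (fragment 1 #4, fragment 2 #7), then A (fragment 1 #6, fragment 2 #8), then A (fragment 1 #7, fragment 2 #9), then T (fragment 1 #11, fragment 2 #12) gives a common subsequence of length 6. Since dp[11][12] = 6, nothing longer is possible.

6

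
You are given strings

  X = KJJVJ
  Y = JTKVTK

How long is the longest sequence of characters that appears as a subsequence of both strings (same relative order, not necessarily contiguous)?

Let dp[i][j] be the LCS length of the first i characters of X and the first j characters of Y. dp[i][j] = dp[i-1][j-1]+1 when the i-th and j-th characters match, else max(dp[i-1][j], dp[i][j-1]).
    ·  J  T  K  V  T  K
 ·  0  0  0  0  0  0  0
 K  0  0  0  1  1  1  1
 J  0  1  1  1  1  1  1
 J  0  1  1  1  1  1  1
 V  0  1  1  1  2  2  2
 J  0  1  1  1  2  2  2
dp[5][6] = 2. One LCS (by backtracking along matches): KV.

2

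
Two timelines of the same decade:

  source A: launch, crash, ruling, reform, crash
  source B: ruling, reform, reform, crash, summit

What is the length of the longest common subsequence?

3

Pick ruling [3,1], reform [4,3], crash [5,4]; all 3 events appear in both, in order. The LCS DP gives dp[5][5] = 3, so this is optimal.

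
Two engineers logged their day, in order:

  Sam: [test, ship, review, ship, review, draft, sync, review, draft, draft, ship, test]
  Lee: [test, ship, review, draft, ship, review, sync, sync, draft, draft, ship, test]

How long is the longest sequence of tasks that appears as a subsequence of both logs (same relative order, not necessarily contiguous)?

Pick test at Sam[1]=Lee[1], then ship at Sam[2]=Lee[2], then review at Sam[3]=Lee[3], then ship at Sam[4]=Lee[5], then review at Sam[5]=Lee[6], then sync at Sam[7]=Lee[8], then draft at Sam[9]=Lee[9], then draft at Sam[10]=Lee[10], then ship at Sam[11]=Lee[11], then test at Sam[12]=Lee[12]; all 10 tasks appear in both, in order. The LCS DP gives dp[12][12] = 10, so this is optimal.

10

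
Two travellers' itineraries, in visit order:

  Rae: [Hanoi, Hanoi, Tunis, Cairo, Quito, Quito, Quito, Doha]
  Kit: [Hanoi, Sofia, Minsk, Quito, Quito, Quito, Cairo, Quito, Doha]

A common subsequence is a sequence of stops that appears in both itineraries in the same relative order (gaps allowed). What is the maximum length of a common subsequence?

5

Match Hanoi [1,1] → Quito [5,5] → Quito [6,6] → Quito [7,8] → Doha [8,9] — 5 stops in the same relative order in both, and the DP table's final entry dp[8][9] is also 5, so no common subsequence is longer.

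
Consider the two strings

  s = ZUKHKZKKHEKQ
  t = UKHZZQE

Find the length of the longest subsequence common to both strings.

5

Match U (s #2, t #1); then K (s #3, t #2); then H (s #4, t #3); then Z (s #6, t #5); then E (s #10, t #7) — 5 characters in the same relative order in both. dp[12][7] = 5 confirms this is the maximum.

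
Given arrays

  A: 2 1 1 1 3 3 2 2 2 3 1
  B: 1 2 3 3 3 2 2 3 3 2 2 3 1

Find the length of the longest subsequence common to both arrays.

8

Let dp[i][j] be the LCS length of the first i values of A and the first j values of B. dp[i][j] = dp[i-1][j-1]+1 when the i-th and j-th values match, else max(dp[i-1][j], dp[i][j-1]).
    ·  1  2  3  3  3  2  2  3  3  2  2  3  1
 ·  0  0  0  0  0  0  0  0  0  0  0  0  0  0
 2  0  0  1  1  1  1  1  1  1  1  1  1  1  1
 1  0  1  1  1  1  1  1  1  1  1  1  1  1  2
 1  0  1  1  1  1  1  1  1  1  1  1  1  1  2
 1  0  1  1  1  1  1  1  1  1  1  1  1  1  2
 3  0  1  1  2  2  2  2  2  2  2  2  2  2  2
 3  0  1  1  2  3  3  3  3  3  3  3  3  3  3
 2  0  1  2  2  3  3  4  4  4  4  4  4  4  4
 2  0  1  2  2  3  3  4  5  5  5  5  5  5  5
 2  0  1  2  2  3  3  4  5  5  5  6  6  6  6
 3  0  1  2  3  3  4  4  5  6  6  6  6  7  7
 1  0  1  2  3  3  4  4  5  6  6  6  6  7  8
dp[11][13] = 8. One LCS (by backtracking along matches): 2, 3, 3, 2, 2, 2, 3, 1.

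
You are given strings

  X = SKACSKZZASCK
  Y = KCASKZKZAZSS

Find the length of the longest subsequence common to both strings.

8

Taking K at X[2]=Y[1], A at X[3]=Y[3], S at X[5]=Y[4], K at X[6]=Y[5], Z at X[7]=Y[6], Z at X[8]=Y[8], A at X[9]=Y[9], S at X[10]=Y[12] gives a common subsequence of length 8, and the DP table's final entry dp[12][12] is also 8, so no common subsequence is longer.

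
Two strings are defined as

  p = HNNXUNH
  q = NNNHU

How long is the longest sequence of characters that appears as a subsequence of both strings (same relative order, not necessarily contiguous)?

Let dp[i][j] be the LCS length of the first i characters of p and the first j characters of q. dp[i][j] = dp[i-1][j-1]+1 when the i-th and j-th characters match, else max(dp[i-1][j], dp[i][j-1]).
    ·  N  N  N  H  U
 ·  0  0  0  0  0  0
 H  0  0  0  0  1  1
 N  0  1  1  1  1  1
 N  0  1  2  2  2  2
 X  0  1  2  2  2  2
 U  0  1  2  2  2  3
 N  0  1  2  3  3  3
 H  0  1  2  3  4  4
dp[7][5] = 4. One LCS (by backtracking along matches): NNNH.

4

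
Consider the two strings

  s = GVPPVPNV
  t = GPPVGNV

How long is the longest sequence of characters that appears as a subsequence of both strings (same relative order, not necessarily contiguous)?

6

One common subsequence of length 6: G [1,1]; then P [3,2]; then P [4,3]; then V [5,4]; then N [7,6]; then V [8,7]. Since dp[8][7] = 6, nothing longer is possible.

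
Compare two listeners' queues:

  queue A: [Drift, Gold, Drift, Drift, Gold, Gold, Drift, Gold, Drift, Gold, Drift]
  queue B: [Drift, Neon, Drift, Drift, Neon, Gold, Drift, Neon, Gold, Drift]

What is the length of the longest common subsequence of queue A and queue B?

7

Taking Drift (queue A #1, queue B #1), then Drift (queue A #3, queue B #3), then Drift (queue A #4, queue B #4), then Gold (queue A #6, queue B #6), then Drift (queue A #7, queue B #7), then Gold (queue A #10, queue B #9), then Drift (queue A #11, queue B #10) gives a common subsequence of length 7. The LCS DP gives dp[11][10] = 7, so this is optimal.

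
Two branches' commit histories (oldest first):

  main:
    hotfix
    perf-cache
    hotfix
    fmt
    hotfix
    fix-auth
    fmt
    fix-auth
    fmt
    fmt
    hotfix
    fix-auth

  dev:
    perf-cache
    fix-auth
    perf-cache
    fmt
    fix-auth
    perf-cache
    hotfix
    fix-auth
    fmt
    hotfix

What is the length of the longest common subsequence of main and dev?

6

One common subsequence of length 6: perf-cache at main[2]=dev[3], then fmt at main[4]=dev[4], then hotfix at main[5]=dev[7], then fix-auth at main[8]=dev[8], then fmt at main[10]=dev[9], then hotfix at main[11]=dev[10]. dp[12][10] = 6 confirms this is the maximum.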